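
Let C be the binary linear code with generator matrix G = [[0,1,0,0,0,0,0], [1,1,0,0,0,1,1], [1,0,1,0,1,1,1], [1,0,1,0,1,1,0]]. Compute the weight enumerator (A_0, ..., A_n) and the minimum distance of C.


Weight distribution: A_0 = 1, A_1 = 2, A_2 = 3, A_3 = 4, A_4 = 3, A_5 = 2, A_6 = 1. Minimum distance d = 1.

Enumerate all 2^4 = 16 messages m ∈ F_2^4.
For each, compute codeword c = mG in F_2^7, then tally its weight.
  m = 0000 → c = 0000000, weight = 0.
  m = 1000 → c = 0100000, weight = 1.
  m = 0100 → c = 1100011, weight = 4.
  m = 1100 → c = 1000011, weight = 3.
  m = 0010 → c = 1010111, weight = 5.
  m = 1010 → c = 1110111, weight = 6.
  m = 0110 → c = 0110100, weight = 3.
  m = 1110 → c = 0010100, weight = 2.
  m = 0001 → c = 1010110, weight = 4.
  m = 1001 → c = 1110110, weight = 5.
  m = 0101 → c = 0110101, weight = 4.
  m = 1101 → c = 0010101, weight = 3.
  m = 0011 → c = 0000001, weight = 1.
  m = 1011 → c = 0100001, weight = 2.
  m = 0111 → c = 1100010, weight = 3.
  m = 1111 → c = 1000010, weight = 2.
Tally weights:
  weight 0: 1 codewords.
  weight 1: 2 codewords.
  weight 2: 3 codewords.
  weight 3: 4 codewords.
  weight 4: 3 codewords.
  weight 5: 2 codewords.
  weight 6: 1 codewords.
Minimum distance d = smallest w > 0 with A_w > 0 = 1.
Sanity: Σ A_w = 16 = 2^4 = 16 ✓.


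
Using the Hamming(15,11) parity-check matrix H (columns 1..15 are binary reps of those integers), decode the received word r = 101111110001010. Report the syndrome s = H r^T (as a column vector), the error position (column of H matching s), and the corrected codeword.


s = (1, 0, 0, 0)^T, error position = 8, corrected codeword c = 101111100001010

Compute s = H r^T mod 2 one row at a time:
  s_1 = 1 + 0 + 0 + 0 + 1 + 0 + 1 + 0 = 3 ≡ 1 (mod 2).
  s_2 = 1 + 1 + 1 + 1 + 1 + 0 + 1 + 0 = 6 ≡ 0 (mod 2).
  s_3 = 0 + 1 + 1 + 1 + 0 + 0 + 1 + 0 = 4 ≡ 0 (mod 2).
  s_4 = 1 + 1 + 1 + 1 + 0 + 0 + 0 + 0 = 4 ≡ 0 (mod 2).
s = (1, 0, 0, 0)^T — this equals column 8 of H (binary 1000), so error is at position 8.
Correct: flip bit 8 of r = 101111110001010 to get c = 101111100001010.


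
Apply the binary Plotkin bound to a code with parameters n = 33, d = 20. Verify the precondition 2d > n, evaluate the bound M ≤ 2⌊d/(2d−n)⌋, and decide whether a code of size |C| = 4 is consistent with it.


Plotkin bound M ≤ 4; given |C| = 4 ≤ bound (satisfied).

Check applicability: 2d = 40, n = 33.
2d − n = 7 > 0, so Plotkin applies.
Compute d/(2d−n) = 20/7 ≈ 2.8571.
⌊d/(2d−n)⌋ = 2.
Plotkin bound: M ≤ 2·2 = 4.
Given |C| = 4, check: satisfied.
This |C| is at the Plotkin bound.


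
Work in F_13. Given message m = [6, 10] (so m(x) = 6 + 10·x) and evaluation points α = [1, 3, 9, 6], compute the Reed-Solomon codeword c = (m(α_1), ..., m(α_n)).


c = [3, 10, 5, 1]

Message polynomial: m(x) = 6 + 10·x (mod 13).
For each evaluation point α_i, compute m(α_i) mod 13:
  α_1 = 1: Horner steps 10 → 3, so m(1) = 3.
  α_2 = 3: Horner steps 10 → 10, so m(3) = 10.
  α_3 = 9: Horner steps 10 → 5, so m(9) = 5.
  α_4 = 6: Horner steps 10 → 1, so m(6) = 1.
Codeword c = [3, 10, 5, 1] ∈ F_13^4.


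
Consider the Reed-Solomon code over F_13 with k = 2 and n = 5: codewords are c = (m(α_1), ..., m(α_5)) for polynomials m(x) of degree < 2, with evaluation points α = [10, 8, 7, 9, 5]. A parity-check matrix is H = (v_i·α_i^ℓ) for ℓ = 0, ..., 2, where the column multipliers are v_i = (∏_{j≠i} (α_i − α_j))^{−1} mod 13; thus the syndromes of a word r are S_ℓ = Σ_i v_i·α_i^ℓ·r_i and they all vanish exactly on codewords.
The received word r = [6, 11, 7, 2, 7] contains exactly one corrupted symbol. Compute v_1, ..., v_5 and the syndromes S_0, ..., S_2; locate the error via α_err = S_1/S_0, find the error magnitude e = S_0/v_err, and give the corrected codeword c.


S = (7, 9, 6), error at position 5, error magnitude e = 8, c = [6, 11, 7, 2, 12].

Step 1: column multipliers v_i = (∏_{j≠i}(α_i − α_j))^{−1} mod 13.
  i = 1 (α = 10): (10−8)(10−7)(10−9)(10−5) = 2·3·1·5 = 30 ≡ 4, so v_1 = 4^{−1} = 10 (mod 13).
  i = 2 (α = 8): (8−10)(8−7)(8−9)(8−5) = (−2)·1·(−1)·3 = 6 ≡ 6, so v_2 = 6^{−1} = 11 (mod 13).
  i = 3 (α = 7): (7−10)(7−8)(7−9)(7−5) = (−3)·(−1)·(−2)·2 = −12 ≡ 1, so v_3 = 1^{−1} = 1 (mod 13).
  i = 4 (α = 9): (9−10)(9−8)(9−7)(9−5) = (−1)·1·2·4 = −8 ≡ 5, so v_4 = 5^{−1} = 8 (mod 13).
  i = 5 (α = 5): (5−10)(5−8)(5−7)(5−9) = (−5)·(−3)·(−2)·(−4) = 120 ≡ 3, so v_5 = 3^{−1} = 9 (mod 13).
  v = [10, 11, 1, 8, 9].
Step 2: syndromes of r = [6, 11, 7, 2, 7] (all sums mod 13).
  S_0 = Σ v_i r_i = 10·6 + 11·11 + 1·7 + 8·2 + 9·7 = 267 ≡ 7.
  S_1 = Σ v_i α_i r_i = 10·10·6 + 11·8·11 + 1·7·7 + 8·9·2 + 9·5·7 = 2076 ≡ 9.
  α_i^2 mod 13 = [9, 12, 10, 3, 12].
  S_2 = Σ v_i α_i^2 r_i = 10·9·6 + 11·12·11 + 1·10·7 + 8·3·2 + 9·12·7 = 2866 ≡ 6.
  S = (7, 9, 6) ≠ 0, so r is not a codeword (an error is present).
Step 3: locate the error. For a single error e at position i, S_ℓ = v_i·e·α_i^ℓ, so α_err = S_1/S_0.
  S_0^{−1} = 7^{−1} = 2 (mod 13), so α_err = 9·2 = 18 ≡ 5 = α_5. Error position i = 5.
  Consistency check: S_2/S_1 = 6·3 = 18 ≡ 5 = α_err ✓ (single-error assumption holds).
Step 4: error magnitude e = S_0/v_5 = S_0·∏_{j≠5}(α_5 − α_j) = 7·3 = 21 ≡ 8 (mod 13).
Step 5: correct position 5: c_5 = r_5 − e = 7 − 8 ≡ 12 (mod 13). Hence c = [6, 11, 7, 2, 12].
  Check: interpolating c through the α_i gives m(x) = 5 + 4·x (degree < 2) with m(α_i) = c_i for every i, so c is indeed a codeword.


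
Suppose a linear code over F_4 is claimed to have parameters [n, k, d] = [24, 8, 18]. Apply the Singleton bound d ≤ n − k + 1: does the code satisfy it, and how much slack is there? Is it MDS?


Singleton RHS = n − k + 1 = 17, slack = -1, bound violated (no such code; not MDS).

Singleton bound: d ≤ n − k + 1.
Here n = 24, k = 8, so n − k + 1 = 17.
Given d = 18, check d ≤ 17: NO.
Slack = (n − k + 1) − d = -1.
The slack is negative: d = 18 exceeds n − k + 1 = 17 by 1, so the Singleton bound is violated and no linear [24, 8, 18]_4 code can exist. In particular it is not MDS (MDS requires d = n − k + 1 exactly).
Description: the claimed parameters are [24, 8, 18]_4; such a code would be impossible (violates the Singleton bound).


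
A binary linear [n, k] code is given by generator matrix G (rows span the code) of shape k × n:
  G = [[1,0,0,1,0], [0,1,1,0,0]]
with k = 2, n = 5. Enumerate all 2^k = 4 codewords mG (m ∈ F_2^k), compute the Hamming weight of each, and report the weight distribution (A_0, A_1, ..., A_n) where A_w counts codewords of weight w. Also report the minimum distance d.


Weight distribution: A_0 = 1, A_2 = 2, A_4 = 1. Minimum distance d = 2.

Enumerate all 2^2 = 4 messages m ∈ F_2^2.
For each, compute codeword c = mG in F_2^5, then tally its weight.
  m = 00 → c = 00000, weight = 0.
  m = 10 → c = 10010, weight = 2.
  m = 01 → c = 01100, weight = 2.
  m = 11 → c = 11110, weight = 4.
Tally weights:
  weight 0: 1 codewords.
  weight 2: 2 codewords.
  weight 4: 1 codewords.
Minimum distance d = smallest w > 0 with A_w > 0 = 2.
Sanity: Σ A_w = 4 = 2^2 = 4 ✓.


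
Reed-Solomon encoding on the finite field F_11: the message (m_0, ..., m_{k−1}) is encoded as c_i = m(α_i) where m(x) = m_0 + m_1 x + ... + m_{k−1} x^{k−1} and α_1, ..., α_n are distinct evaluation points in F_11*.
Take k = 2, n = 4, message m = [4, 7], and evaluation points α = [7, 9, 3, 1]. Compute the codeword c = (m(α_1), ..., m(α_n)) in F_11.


c = [9, 1, 3, 0]

Message polynomial: m(x) = 4 + 7·x (mod 11).
For each evaluation point α_i, compute m(α_i) mod 11:
  α_1 = 7: Horner steps 7 → 9, so m(7) = 9.
  α_2 = 9: Horner steps 7 → 1, so m(9) = 1.
  α_3 = 3: Horner steps 7 → 3, so m(3) = 3.
  α_4 = 1: Horner steps 7 → 0, so m(1) = 0.
Codeword c = [9, 1, 3, 0] ∈ F_11^4.


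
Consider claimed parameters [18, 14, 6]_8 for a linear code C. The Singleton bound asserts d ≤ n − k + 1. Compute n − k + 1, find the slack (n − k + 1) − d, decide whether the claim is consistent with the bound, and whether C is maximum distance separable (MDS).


Singleton RHS = n − k + 1 = 5, slack = -1, bound violated (no such code; not MDS).

Singleton bound: d ≤ n − k + 1.
Here n = 18, k = 14, so n − k + 1 = 5.
Given d = 6, check d ≤ 5: NO.
Slack = (n − k + 1) − d = -1.
The slack is negative: d = 6 exceeds n − k + 1 = 5 by 1, so the Singleton bound is violated and no linear [18, 14, 6]_8 code can exist. In particular it is not MDS (MDS requires d = n − k + 1 exactly).
Description: the claimed parameters are [18, 14, 6]_8; such a code would be impossible (violates the Singleton bound).


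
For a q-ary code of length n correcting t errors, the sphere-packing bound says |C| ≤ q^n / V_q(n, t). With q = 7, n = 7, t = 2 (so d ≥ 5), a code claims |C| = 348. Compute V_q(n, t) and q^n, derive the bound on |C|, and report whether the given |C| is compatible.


V_q(n, t) = 799, q^n = 823543, Hamming bound = 1030, |C| = 348 ≤ bound (satisfied).

Step 1: Compute V_q(n, t) = Σ_{j=0}^2 C(n, j) (q−1)^j.
  j = 0: C(7,0)·(6)^0 = 1·1 = 1.
  j = 1: C(7,1)·(6)^1 = 7·6 = 42.
  j = 2: C(7,2)·(6)^2 = 21·36 = 756.
  V_q(n, t) = 1 + 42 + 756 = 799.
Step 2: q^n = 7^7 = 823543.
Step 3: Hamming bound ⌊q^n / V_q(n,t)⌋ = ⌊823543/799⌋ = 1030.
Step 4: Compare |C| = 348 to 1030: satisfied.
The claimed |C| lies below the Hamming bound.


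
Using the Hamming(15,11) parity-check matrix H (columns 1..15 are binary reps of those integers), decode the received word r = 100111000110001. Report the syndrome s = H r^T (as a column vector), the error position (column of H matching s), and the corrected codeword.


s = (1, 0, 0, 0)^T, error position = 8, corrected codeword c = 100111010110001

Compute s = H r^T mod 2 one row at a time:
  s_1 = 0 + 0 + 1 + 1 + 0 + 0 + 0 + 1 = 3 ≡ 1 (mod 2).
  s_2 = 1 + 1 + 1 + 0 + 0 + 0 + 0 + 1 = 4 ≡ 0 (mod 2).
  s_3 = 0 + 0 + 1 + 0 + 1 + 1 + 0 + 1 = 4 ≡ 0 (mod 2).
  s_4 = 1 + 0 + 1 + 0 + 0 + 1 + 0 + 1 = 4 ≡ 0 (mod 2).
s = (1, 0, 0, 0)^T — this equals column 8 of H (binary 1000), so error is at position 8.
Correct: flip bit 8 of r = 100111000110001 to get c = 100111010110001.


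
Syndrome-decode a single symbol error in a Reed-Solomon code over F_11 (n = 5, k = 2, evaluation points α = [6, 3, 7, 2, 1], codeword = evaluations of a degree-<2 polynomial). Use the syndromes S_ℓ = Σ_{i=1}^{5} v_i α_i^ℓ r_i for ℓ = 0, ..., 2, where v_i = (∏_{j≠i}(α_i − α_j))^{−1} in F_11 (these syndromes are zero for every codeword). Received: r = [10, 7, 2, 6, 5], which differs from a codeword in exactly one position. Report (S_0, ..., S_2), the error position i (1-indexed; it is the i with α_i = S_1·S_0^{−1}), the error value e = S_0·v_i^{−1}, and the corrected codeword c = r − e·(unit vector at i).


S = (9, 8, 1), error at position 3, error magnitude e = 2, c = [10, 7, 0, 6, 5].

Step 1: column multipliers v_i = (∏_{j≠i}(α_i − α_j))^{−1} mod 11.
  i = 1 (α = 6): (6−3)(6−7)(6−2)(6−1) = 3·(−1)·4·5 = −60 ≡ 6, so v_1 = 6^{−1} = 2 (mod 11).
  i = 2 (α = 3): (3−6)(3−7)(3−2)(3−1) = (−3)·(−4)·1·2 = 24 ≡ 2, so v_2 = 2^{−1} = 6 (mod 11).
  i = 3 (α = 7): (7−6)(7−3)(7−2)(7−1) = 1·4·5·6 = 120 ≡ 10, so v_3 = 10^{−1} = 10 (mod 11).
  i = 4 (α = 2): (2−6)(2−3)(2−7)(2−1) = (−4)·(−1)·(−5)·1 = −20 ≡ 2, so v_4 = 2^{−1} = 6 (mod 11).
  i = 5 (α = 1): (1−6)(1−3)(1−7)(1−2) = (−5)·(−2)·(−6)·(−1) = 60 ≡ 5, so v_5 = 5^{−1} = 9 (mod 11).
  v = [2, 6, 10, 6, 9].
Step 2: syndromes of r = [10, 7, 2, 6, 5] (all sums mod 11).
  S_0 = Σ v_i r_i = 2·10 + 6·7 + 10·2 + 6·6 + 9·5 = 163 ≡ 9.
  S_1 = Σ v_i α_i r_i = 2·6·10 + 6·3·7 + 10·7·2 + 6·2·6 + 9·1·5 = 503 ≡ 8.
  α_i^2 mod 11 = [3, 9, 5, 4, 1].
  S_2 = Σ v_i α_i^2 r_i = 2·3·10 + 6·9·7 + 10·5·2 + 6·4·6 + 9·1·5 = 727 ≡ 1.
  S = (9, 8, 1) ≠ 0, so r is not a codeword (an error is present).
Step 3: locate the error. For a single error e at position i, S_ℓ = v_i·e·α_i^ℓ, so α_err = S_1/S_0.
  S_0^{−1} = 9^{−1} = 5 (mod 11), so α_err = 8·5 = 40 ≡ 7 = α_3. Error position i = 3.
  Consistency check: S_2/S_1 = 1·7 = 7 ≡ 7 = α_err ✓ (single-error assumption holds).
Step 4: error magnitude e = S_0/v_3 = S_0·∏_{j≠3}(α_3 − α_j) = 9·10 = 90 ≡ 2 (mod 11).
Step 5: correct position 3: c_3 = r_3 − e = 2 − 2 ≡ 0 (mod 11). Hence c = [10, 7, 0, 6, 5].
  Check: interpolating c through the α_i gives m(x) = 4 + 1·x (degree < 2) with m(α_i) = c_i for every i, so c is indeed a codeword.


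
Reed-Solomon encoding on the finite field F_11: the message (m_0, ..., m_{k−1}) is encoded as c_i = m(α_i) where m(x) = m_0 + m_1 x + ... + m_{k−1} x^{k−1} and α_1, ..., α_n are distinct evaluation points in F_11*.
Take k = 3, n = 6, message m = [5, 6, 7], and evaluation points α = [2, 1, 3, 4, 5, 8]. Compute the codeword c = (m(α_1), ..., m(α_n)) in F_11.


c = [1, 7, 9, 9, 1, 6]

Message polynomial: m(x) = 5 + 6·x + 7·x^2 (mod 11).
For each evaluation point α_i, compute m(α_i) mod 11:
  α_1 = 2: Horner steps 7 → 9 → 1, so m(2) = 1.
  α_2 = 1: Horner steps 7 → 2 → 7, so m(1) = 7.
  α_3 = 3: Horner steps 7 → 5 → 9, so m(3) = 9.
  α_4 = 4: Horner steps 7 → 1 → 9, so m(4) = 9.
  α_5 = 5: Horner steps 7 → 8 → 1, so m(5) = 1.
  α_6 = 8: Horner steps 7 → 7 → 6, so m(8) = 6.
Codeword c = [1, 7, 9, 9, 1, 6] ∈ F_11^6.


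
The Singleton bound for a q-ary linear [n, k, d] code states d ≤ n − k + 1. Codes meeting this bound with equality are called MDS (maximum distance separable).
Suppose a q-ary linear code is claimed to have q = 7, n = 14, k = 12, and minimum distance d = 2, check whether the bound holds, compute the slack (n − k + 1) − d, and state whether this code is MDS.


Singleton RHS = n − k + 1 = 3, slack = 1, bound satisfied, not MDS.

Singleton bound: d ≤ n − k + 1.
Here n = 14, k = 12, so n − k + 1 = 3.
Given d = 2, check d ≤ 3: YES.
Slack = (n − k + 1) − d = 1.
The code is NOT MDS (slack = 1 > 0).
Description: the claimed parameters are [14, 12, 2]_7; such a code would be non-MDS.


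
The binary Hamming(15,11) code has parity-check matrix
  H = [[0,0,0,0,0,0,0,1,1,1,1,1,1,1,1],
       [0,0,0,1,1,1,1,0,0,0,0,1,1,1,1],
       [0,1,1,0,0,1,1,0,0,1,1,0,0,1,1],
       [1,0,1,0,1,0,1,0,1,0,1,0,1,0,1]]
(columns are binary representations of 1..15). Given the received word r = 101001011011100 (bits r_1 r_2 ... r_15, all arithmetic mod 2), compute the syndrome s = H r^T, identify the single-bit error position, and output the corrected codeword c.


s = (1, 1, 1, 1)^T, error position = 15, corrected codeword c = 101001011011101

Compute s = H r^T mod 2 one row at a time:
  s_1 = 1 + 1 + 0 + 1 + 1 + 1 + 0 + 0 = 5 ≡ 1 (mod 2).
  s_2 = 0 + 0 + 1 + 0 + 1 + 1 + 0 + 0 = 3 ≡ 1 (mod 2).
  s_3 = 0 + 1 + 1 + 0 + 0 + 1 + 0 + 0 = 3 ≡ 1 (mod 2).
  s_4 = 1 + 1 + 0 + 0 + 1 + 1 + 1 + 0 = 5 ≡ 1 (mod 2).
s = (1, 1, 1, 1)^T — this equals column 15 of H (binary 1111), so error is at position 15.
Correct: flip bit 15 of r = 101001011011100 to get c = 101001011011101.


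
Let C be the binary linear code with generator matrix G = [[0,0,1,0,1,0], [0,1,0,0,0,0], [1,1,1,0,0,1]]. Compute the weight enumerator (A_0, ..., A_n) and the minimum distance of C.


Weight distribution: A_0 = 1, A_1 = 1, A_2 = 1, A_3 = 3, A_4 = 2. Minimum distance d = 1.

Enumerate all 2^3 = 8 messages m ∈ F_2^3.
For each, compute codeword c = mG in F_2^6, then tally its weight.
  m = 000 → c = 000000, weight = 0.
  m = 100 → c = 001010, weight = 2.
  m = 010 → c = 010000, weight = 1.
  m = 110 → c = 011010, weight = 3.
  m = 001 → c = 111001, weight = 4.
  m = 101 → c = 110011, weight = 4.
  m = 011 → c = 101001, weight = 3.
  m = 111 → c = 100011, weight = 3.
Tally weights:
  weight 0: 1 codewords.
  weight 1: 1 codewords.
  weight 2: 1 codewords.
  weight 3: 3 codewords.
  weight 4: 2 codewords.
Minimum distance d = smallest w > 0 with A_w > 0 = 1.
Sanity: Σ A_w = 8 = 2^3 = 8 ✓.


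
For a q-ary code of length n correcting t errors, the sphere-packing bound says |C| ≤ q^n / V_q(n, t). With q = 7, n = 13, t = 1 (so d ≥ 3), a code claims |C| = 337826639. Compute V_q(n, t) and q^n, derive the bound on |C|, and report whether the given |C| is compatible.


V_q(n, t) = 79, q^n = 96889010407, Hamming bound = 1226443169, |C| = 337826639 ≤ bound (satisfied).

Step 1: Compute V_q(n, t) = Σ_{j=0}^1 C(n, j) (q−1)^j.
  j = 0: C(13,0)·(6)^0 = 1·1 = 1.
  j = 1: C(13,1)·(6)^1 = 13·6 = 78.
  V_q(n, t) = 1 + 78 = 79.
Step 2: q^n = 7^13 = 96889010407.
Step 3: Hamming bound ⌊q^n / V_q(n,t)⌋ = ⌊96889010407/79⌋ = 1226443169.
Step 4: Compare |C| = 337826639 to 1226443169: satisfied.
The claimed |C| lies below the Hamming bound.


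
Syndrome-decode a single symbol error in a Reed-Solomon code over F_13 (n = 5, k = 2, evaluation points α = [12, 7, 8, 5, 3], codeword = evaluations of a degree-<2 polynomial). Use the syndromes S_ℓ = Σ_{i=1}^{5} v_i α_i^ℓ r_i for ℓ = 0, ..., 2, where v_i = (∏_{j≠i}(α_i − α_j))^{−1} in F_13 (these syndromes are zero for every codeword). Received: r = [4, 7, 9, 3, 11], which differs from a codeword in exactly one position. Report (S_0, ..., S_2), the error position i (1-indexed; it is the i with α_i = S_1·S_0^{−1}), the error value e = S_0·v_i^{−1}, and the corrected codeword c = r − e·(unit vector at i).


S = (10, 4, 12), error at position 5, error magnitude e = 12, c = [4, 7, 9, 3, 12].

Step 1: column multipliers v_i = (∏_{j≠i}(α_i − α_j))^{−1} mod 13.
  i = 1 (α = 12): (12−7)(12−8)(12−5)(12−3) = 5·4·7·9 = 1260 ≡ 12, so v_1 = 12^{−1} = 12 (mod 13).
  i = 2 (α = 7): (7−12)(7−8)(7−5)(7−3) = (−5)·(−1)·2·4 = 40 ≡ 1, so v_2 = 1^{−1} = 1 (mod 13).
  i = 3 (α = 8): (8−12)(8−7)(8−5)(8−3) = (−4)·1·3·5 = −60 ≡ 5, so v_3 = 5^{−1} = 8 (mod 13).
  i = 4 (α = 5): (5−12)(5−7)(5−8)(5−3) = (−7)·(−2)·(−3)·2 = −84 ≡ 7, so v_4 = 7^{−1} = 2 (mod 13).
  i = 5 (α = 3): (3−12)(3−7)(3−8)(3−5) = (−9)·(−4)·(−5)·(−2) = 360 ≡ 9, so v_5 = 9^{−1} = 3 (mod 13).
  v = [12, 1, 8, 2, 3].
Step 2: syndromes of r = [4, 7, 9, 3, 11] (all sums mod 13).
  S_0 = Σ v_i r_i = 12·4 + 1·7 + 8·9 + 2·3 + 3·11 = 166 ≡ 10.
  S_1 = Σ v_i α_i r_i = 12·12·4 + 1·7·7 + 8·8·9 + 2·5·3 + 3·3·11 = 1330 ≡ 4.
  α_i^2 mod 13 = [1, 10, 12, 12, 9].
  S_2 = Σ v_i α_i^2 r_i = 12·1·4 + 1·10·7 + 8·12·9 + 2·12·3 + 3·9·11 = 1351 ≡ 12.
  S = (10, 4, 12) ≠ 0, so r is not a codeword (an error is present).
Step 3: locate the error. For a single error e at position i, S_ℓ = v_i·e·α_i^ℓ, so α_err = S_1/S_0.
  S_0^{−1} = 10^{−1} = 4 (mod 13), so α_err = 4·4 = 16 ≡ 3 = α_5. Error position i = 5.
  Consistency check: S_2/S_1 = 12·10 = 120 ≡ 3 = α_err ✓ (single-error assumption holds).
Step 4: error magnitude e = S_0/v_5 = S_0·∏_{j≠5}(α_5 − α_j) = 10·9 = 90 ≡ 12 (mod 13).
Step 5: correct position 5: c_5 = r_5 − e = 11 − 12 ≡ 12 (mod 13). Hence c = [4, 7, 9, 3, 12].
  Check: interpolating c through the α_i gives m(x) = 6 + 2·x (degree < 2) with m(α_i) = c_i for every i, so c is indeed a codeword.


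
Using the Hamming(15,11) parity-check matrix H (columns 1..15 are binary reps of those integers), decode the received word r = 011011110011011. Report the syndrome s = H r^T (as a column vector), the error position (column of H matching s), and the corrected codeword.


s = (1, 0, 1, 1)^T, error position = 11, corrected codeword c = 011011110001011

Compute s = H r^T mod 2 one row at a time:
  s_1 = 1 + 0 + 0 + 1 + 1 + 0 + 1 + 1 = 5 ≡ 1 (mod 2).
  s_2 = 0 + 1 + 1 + 1 + 1 + 0 + 1 + 1 = 6 ≡ 0 (mod 2).
  s_3 = 1 + 1 + 1 + 1 + 0 + 1 + 1 + 1 = 7 ≡ 1 (mod 2).
  s_4 = 0 + 1 + 1 + 1 + 0 + 1 + 0 + 1 = 5 ≡ 1 (mod 2).
s = (1, 0, 1, 1)^T — this equals column 11 of H (binary 1011), so error is at position 11.
Correct: flip bit 11 of r = 011011110011011 to get c = 011011110001011.


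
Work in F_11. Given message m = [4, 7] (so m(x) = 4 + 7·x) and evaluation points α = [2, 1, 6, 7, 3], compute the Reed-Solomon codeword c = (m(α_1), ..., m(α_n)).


c = [7, 0, 2, 9, 3]

Message polynomial: m(x) = 4 + 7·x (mod 11).
For each evaluation point α_i, compute m(α_i) mod 11:
  α_1 = 2: Horner steps 7 → 7, so m(2) = 7.
  α_2 = 1: Horner steps 7 → 0, so m(1) = 0.
  α_3 = 6: Horner steps 7 → 2, so m(6) = 2.
  α_4 = 7: Horner steps 7 → 9, so m(7) = 9.
  α_5 = 3: Horner steps 7 → 3, so m(3) = 3.
Codeword c = [7, 0, 2, 9, 3] ∈ F_11^5.


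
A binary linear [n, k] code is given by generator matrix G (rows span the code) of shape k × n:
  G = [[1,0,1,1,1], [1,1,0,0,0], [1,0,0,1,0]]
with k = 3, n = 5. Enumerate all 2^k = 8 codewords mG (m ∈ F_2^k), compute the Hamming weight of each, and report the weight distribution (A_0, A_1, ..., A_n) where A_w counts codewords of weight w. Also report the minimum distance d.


Weight distribution: A_0 = 1, A_2 = 4, A_4 = 3. Minimum distance d = 2.

Enumerate all 2^3 = 8 messages m ∈ F_2^3.
For each, compute codeword c = mG in F_2^5, then tally its weight.
  m = 000 → c = 00000, weight = 0.
  m = 100 → c = 10111, weight = 4.
  m = 010 → c = 11000, weight = 2.
  m = 110 → c = 01111, weight = 4.
  m = 001 → c = 10010, weight = 2.
  m = 101 → c = 00101, weight = 2.
  m = 011 → c = 01010, weight = 2.
  m = 111 → c = 11101, weight = 4.
Tally weights:
  weight 0: 1 codewords.
  weight 2: 4 codewords.
  weight 4: 3 codewords.
Minimum distance d = smallest w > 0 with A_w > 0 = 2.
Sanity: Σ A_w = 8 = 2^3 = 8 ✓.


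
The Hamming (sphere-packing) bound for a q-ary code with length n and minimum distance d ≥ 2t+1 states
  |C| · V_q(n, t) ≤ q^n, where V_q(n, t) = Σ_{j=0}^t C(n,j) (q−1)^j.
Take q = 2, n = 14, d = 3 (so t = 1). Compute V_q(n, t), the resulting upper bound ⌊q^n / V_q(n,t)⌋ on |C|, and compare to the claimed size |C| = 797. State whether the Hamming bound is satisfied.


V_q(n, t) = 15, q^n = 16384, Hamming bound = 1092, |C| = 797 ≤ bound (satisfied).

Step 1: Compute V_q(n, t) = Σ_{j=0}^1 C(n, j) (q−1)^j.
  j = 0: C(14,0)·(1)^0 = 1·1 = 1.
  j = 1: C(14,1)·(1)^1 = 14·1 = 14.
  V_q(n, t) = 1 + 14 = 15.
Step 2: q^n = 2^14 = 16384.
Step 3: Hamming bound ⌊q^n / V_q(n,t)⌋ = ⌊16384/15⌋ = 1092.
Step 4: Compare |C| = 797 to 1092: satisfied.
The claimed |C| lies below the Hamming bound.


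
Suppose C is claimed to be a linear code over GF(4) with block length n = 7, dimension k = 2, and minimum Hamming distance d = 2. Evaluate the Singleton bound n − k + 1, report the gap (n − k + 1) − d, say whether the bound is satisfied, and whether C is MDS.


Singleton RHS = n − k + 1 = 6, slack = 4, bound satisfied, not MDS.

Singleton bound: d ≤ n − k + 1.
Here n = 7, k = 2, so n − k + 1 = 6.
Given d = 2, check d ≤ 6: YES.
Slack = (n − k + 1) − d = 4.
The code is NOT MDS (slack = 4 > 0).
Description: the claimed parameters are [7, 2, 2]_4; such a code would be non-MDS.


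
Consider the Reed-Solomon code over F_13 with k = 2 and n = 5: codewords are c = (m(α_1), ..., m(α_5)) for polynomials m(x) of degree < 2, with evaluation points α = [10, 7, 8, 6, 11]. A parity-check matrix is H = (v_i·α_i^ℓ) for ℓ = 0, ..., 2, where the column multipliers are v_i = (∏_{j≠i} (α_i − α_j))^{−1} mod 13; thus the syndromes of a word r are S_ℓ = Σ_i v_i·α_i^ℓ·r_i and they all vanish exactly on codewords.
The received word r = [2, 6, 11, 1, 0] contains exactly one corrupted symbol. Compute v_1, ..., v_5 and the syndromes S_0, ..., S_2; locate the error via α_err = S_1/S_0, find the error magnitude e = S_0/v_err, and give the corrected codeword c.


S = (10, 9, 12), error at position 1, error magnitude e = 7, c = [8, 6, 11, 1, 0].

Step 1: column multipliers v_i = (∏_{j≠i}(α_i − α_j))^{−1} mod 13.
  i = 1 (α = 10): (10−7)(10−8)(10−6)(10−11) = 3·2·4·(−1) = −24 ≡ 2, so v_1 = 2^{−1} = 7 (mod 13).
  i = 2 (α = 7): (7−10)(7−8)(7−6)(7−11) = (−3)·(−1)·1·(−4) = −12 ≡ 1, so v_2 = 1^{−1} = 1 (mod 13).
  i = 3 (α = 8): (8−10)(8−7)(8−6)(8−11) = (−2)·1·2·(−3) = 12 ≡ 12, so v_3 = 12^{−1} = 12 (mod 13).
  i = 4 (α = 6): (6−10)(6−7)(6−8)(6−11) = (−4)·(−1)·(−2)·(−5) = 40 ≡ 1, so v_4 = 1^{−1} = 1 (mod 13).
  i = 5 (α = 11): (11−10)(11−7)(11−8)(11−6) = 1·4·3·5 = 60 ≡ 8, so v_5 = 8^{−1} = 5 (mod 13).
  v = [7, 1, 12, 1, 5].
Step 2: syndromes of r = [2, 6, 11, 1, 0] (all sums mod 13).
  S_0 = Σ v_i r_i = 7·2 + 1·6 + 12·11 + 1·1 + 5·0 = 153 ≡ 10.
  S_1 = Σ v_i α_i r_i = 7·10·2 + 1·7·6 + 12·8·11 + 1·6·1 + 5·11·0 = 1244 ≡ 9.
  α_i^2 mod 13 = [9, 10, 12, 10, 4].
  S_2 = Σ v_i α_i^2 r_i = 7·9·2 + 1·10·6 + 12·12·11 + 1·10·1 + 5·4·0 = 1780 ≡ 12.
  S = (10, 9, 12) ≠ 0, so r is not a codeword (an error is present).
Step 3: locate the error. For a single error e at position i, S_ℓ = v_i·e·α_i^ℓ, so α_err = S_1/S_0.
  S_0^{−1} = 10^{−1} = 4 (mod 13), so α_err = 9·4 = 36 ≡ 10 = α_1. Error position i = 1.
  Consistency check: S_2/S_1 = 12·3 = 36 ≡ 10 = α_err ✓ (single-error assumption holds).
Step 4: error magnitude e = S_0/v_1 = S_0·∏_{j≠1}(α_1 − α_j) = 10·2 = 20 ≡ 7 (mod 13).
Step 5: correct position 1: c_1 = r_1 − e = 2 − 7 ≡ 8 (mod 13). Hence c = [8, 6, 11, 1, 0].
  Check: interpolating c through the α_i gives m(x) = 10 + 5·x (degree < 2) with m(α_i) = c_i for every i, so c is indeed a codeword.


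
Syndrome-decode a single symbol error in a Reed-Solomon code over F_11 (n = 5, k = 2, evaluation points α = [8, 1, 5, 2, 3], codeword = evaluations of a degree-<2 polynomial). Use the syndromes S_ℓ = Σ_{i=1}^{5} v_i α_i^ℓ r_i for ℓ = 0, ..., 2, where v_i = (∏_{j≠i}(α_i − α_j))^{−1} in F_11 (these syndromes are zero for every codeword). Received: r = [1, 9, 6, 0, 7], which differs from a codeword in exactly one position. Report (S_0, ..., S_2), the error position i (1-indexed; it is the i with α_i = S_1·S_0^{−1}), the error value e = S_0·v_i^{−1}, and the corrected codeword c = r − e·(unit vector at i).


S = (3, 9, 5), error at position 5, error magnitude e = 5, c = [1, 9, 6, 0, 2].

Step 1: column multipliers v_i = (∏_{j≠i}(α_i − α_j))^{−1} mod 11.
  i = 1 (α = 8): (8−1)(8−5)(8−2)(8−3) = 7·3·6·5 = 630 ≡ 3, so v_1 = 3^{−1} = 4 (mod 11).
  i = 2 (α = 1): (1−8)(1−5)(1−2)(1−3) = (−7)·(−4)·(−1)·(−2) = 56 ≡ 1, so v_2 = 1^{−1} = 1 (mod 11).
  i = 3 (α = 5): (5−8)(5−1)(5−2)(5−3) = (−3)·4·3·2 = −72 ≡ 5, so v_3 = 5^{−1} = 9 (mod 11).
  i = 4 (α = 2): (2−8)(2−1)(2−5)(2−3) = (−6)·1·(−3)·(−1) = −18 ≡ 4, so v_4 = 4^{−1} = 3 (mod 11).
  i = 5 (α = 3): (3−8)(3−1)(3−5)(3−2) = (−5)·2·(−2)·1 = 20 ≡ 9, so v_5 = 9^{−1} = 5 (mod 11).
  v = [4, 1, 9, 3, 5].
Step 2: syndromes of r = [1, 9, 6, 0, 7] (all sums mod 11).
  S_0 = Σ v_i r_i = 4·1 + 1·9 + 9·6 + 3·0 + 5·7 = 102 ≡ 3.
  S_1 = Σ v_i α_i r_i = 4·8·1 + 1·1·9 + 9·5·6 + 3·2·0 + 5·3·7 = 416 ≡ 9.
  α_i^2 mod 11 = [9, 1, 3, 4, 9].
  S_2 = Σ v_i α_i^2 r_i = 4·9·1 + 1·1·9 + 9·3·6 + 3·4·0 + 5·9·7 = 522 ≡ 5.
  S = (3, 9, 5) ≠ 0, so r is not a codeword (an error is present).
Step 3: locate the error. For a single error e at position i, S_ℓ = v_i·e·α_i^ℓ, so α_err = S_1/S_0.
  S_0^{−1} = 3^{−1} = 4 (mod 11), so α_err = 9·4 = 36 ≡ 3 = α_5. Error position i = 5.
  Consistency check: S_2/S_1 = 5·5 = 25 ≡ 3 = α_err ✓ (single-error assumption holds).
Step 4: error magnitude e = S_0/v_5 = S_0·∏_{j≠5}(α_5 − α_j) = 3·9 = 27 ≡ 5 (mod 11).
Step 5: correct position 5: c_5 = r_5 − e = 7 − 5 ≡ 2 (mod 11). Hence c = [1, 9, 6, 0, 2].
  Check: interpolating c through the α_i gives m(x) = 7 + 2·x (degree < 2) with m(α_i) = c_i for every i, so c is indeed a codeword.


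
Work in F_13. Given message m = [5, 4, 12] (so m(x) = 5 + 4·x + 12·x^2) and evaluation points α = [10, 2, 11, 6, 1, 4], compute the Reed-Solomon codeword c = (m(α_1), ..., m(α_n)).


c = [10, 9, 6, 6, 8, 5]

Message polynomial: m(x) = 5 + 4·x + 12·x^2 (mod 13).
For each evaluation point α_i, compute m(α_i) mod 13:
  α_1 = 10: Horner steps 12 → 7 → 10, so m(10) = 10.
  α_2 = 2: Horner steps 12 → 2 → 9, so m(2) = 9.
  α_3 = 11: Horner steps 12 → 6 → 6, so m(11) = 6.
  α_4 = 6: Horner steps 12 → 11 → 6, so m(6) = 6.
  α_5 = 1: Horner steps 12 → 3 → 8, so m(1) = 8.
  α_6 = 4: Horner steps 12 → 0 → 5, so m(4) = 5.
Codeword c = [10, 9, 6, 6, 8, 5] ∈ F_13^6.


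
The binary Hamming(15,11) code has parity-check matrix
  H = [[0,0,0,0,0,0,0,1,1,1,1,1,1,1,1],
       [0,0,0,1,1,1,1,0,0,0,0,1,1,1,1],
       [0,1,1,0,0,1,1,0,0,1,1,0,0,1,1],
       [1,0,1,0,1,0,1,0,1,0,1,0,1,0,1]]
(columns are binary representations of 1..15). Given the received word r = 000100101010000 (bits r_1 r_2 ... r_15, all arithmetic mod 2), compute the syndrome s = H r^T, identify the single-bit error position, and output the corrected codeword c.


s = (0, 0, 0, 1)^T, error position = 1, corrected codeword c = 100100101010000

Compute s = H r^T mod 2 one row at a time:
  s_1 = 0 + 1 + 0 + 1 + 0 + 0 + 0 + 0 = 2 ≡ 0 (mod 2).
  s_2 = 1 + 0 + 0 + 1 + 0 + 0 + 0 + 0 = 2 ≡ 0 (mod 2).
  s_3 = 0 + 0 + 0 + 1 + 0 + 1 + 0 + 0 = 2 ≡ 0 (mod 2).
  s_4 = 0 + 0 + 0 + 1 + 1 + 1 + 0 + 0 = 3 ≡ 1 (mod 2).
s = (0, 0, 0, 1)^T — this equals column 1 of H (binary 0001), so error is at position 1.
Correct: flip bit 1 of r = 000100101010000 to get c = 100100101010000.


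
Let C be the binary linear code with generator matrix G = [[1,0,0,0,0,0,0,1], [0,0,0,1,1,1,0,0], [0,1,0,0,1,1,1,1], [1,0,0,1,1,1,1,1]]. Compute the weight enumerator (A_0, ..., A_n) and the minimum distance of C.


Weight distribution: A_0 = 1, A_1 = 1, A_2 = 1, A_3 = 4, A_4 = 5, A_5 = 3, A_6 = 1. Minimum distance d = 1.

Enumerate all 2^4 = 16 messages m ∈ F_2^4.
For each, compute codeword c = mG in F_2^8, then tally its weight.
  m = 0000 → c = 00000000, weight = 0.
  m = 1000 → c = 10000001, weight = 2.
  m = 0100 → c = 00011100, weight = 3.
  m = 1100 → c = 10011101, weight = 5.
  m = 0010 → c = 01001111, weight = 5.
  m = 1010 → c = 11001110, weight = 5.
  m = 0110 → c = 01010011, weight = 4.
  m = 1110 → c = 11010010, weight = 4.
  m = 0001 → c = 10011111, weight = 6.
  m = 1001 → c = 00011110, weight = 4.
  m = 0101 → c = 10000011, weight = 3.
  m = 1101 → c = 00000010, weight = 1.
  m = 0011 → c = 11010000, weight = 3.
  m = 1011 → c = 01010001, weight = 3.
  m = 0111 → c = 11001100, weight = 4.
  m = 1111 → c = 01001101, weight = 4.
Tally weights:
  weight 0: 1 codewords.
  weight 1: 1 codewords.
  weight 2: 1 codewords.
  weight 3: 4 codewords.
  weight 4: 5 codewords.
  weight 5: 3 codewords.
  weight 6: 1 codewords.
Minimum distance d = smallest w > 0 with A_w > 0 = 1.
Sanity: Σ A_w = 16 = 2^4 = 16 ✓.


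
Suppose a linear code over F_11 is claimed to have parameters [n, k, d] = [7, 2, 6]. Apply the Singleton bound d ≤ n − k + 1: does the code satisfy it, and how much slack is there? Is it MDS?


Singleton RHS = n − k + 1 = 6, slack = 0, bound satisfied, MDS.

Singleton bound: d ≤ n − k + 1.
Here n = 7, k = 2, so n − k + 1 = 6.
Given d = 6, check d ≤ 6: YES.
Slack = (n − k + 1) − d = 0.
The code is MDS (slack = 0).
Description: the claimed parameters are [7, 2, 6]_11; such a code would be MDS (meets Singleton bound).


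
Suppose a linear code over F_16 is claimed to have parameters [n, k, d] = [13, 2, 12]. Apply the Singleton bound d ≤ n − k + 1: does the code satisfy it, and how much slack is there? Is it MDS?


Singleton RHS = n − k + 1 = 12, slack = 0, bound satisfied, MDS.

Singleton bound: d ≤ n − k + 1.
Here n = 13, k = 2, so n − k + 1 = 12.
Given d = 12, check d ≤ 12: YES.
Slack = (n − k + 1) − d = 0.
The code is MDS (slack = 0).
Description: the claimed parameters are [13, 2, 12]_16; such a code would be MDS (meets Singleton bound).


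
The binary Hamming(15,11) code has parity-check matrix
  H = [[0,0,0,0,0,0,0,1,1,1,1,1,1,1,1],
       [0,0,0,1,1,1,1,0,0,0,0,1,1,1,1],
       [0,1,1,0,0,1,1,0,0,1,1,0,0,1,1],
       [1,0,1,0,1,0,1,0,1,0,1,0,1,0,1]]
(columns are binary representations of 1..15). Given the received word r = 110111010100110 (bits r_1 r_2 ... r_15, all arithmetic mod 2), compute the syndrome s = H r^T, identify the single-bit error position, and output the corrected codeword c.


s = (0, 1, 0, 1)^T, error position = 5, corrected codeword c = 110101010100110

Compute s = H r^T mod 2 one row at a time:
  s_1 = 1 + 0 + 1 + 0 + 0 + 1 + 1 + 0 = 4 ≡ 0 (mod 2).
  s_2 = 1 + 1 + 1 + 0 + 0 + 1 + 1 + 0 = 5 ≡ 1 (mod 2).
  s_3 = 1 + 0 + 1 + 0 + 1 + 0 + 1 + 0 = 4 ≡ 0 (mod 2).
  s_4 = 1 + 0 + 1 + 0 + 0 + 0 + 1 + 0 = 3 ≡ 1 (mod 2).
s = (0, 1, 0, 1)^T — this equals column 5 of H (binary 0101), so error is at position 5.
Correct: flip bit 5 of r = 110111010100110 to get c = 110101010100110.


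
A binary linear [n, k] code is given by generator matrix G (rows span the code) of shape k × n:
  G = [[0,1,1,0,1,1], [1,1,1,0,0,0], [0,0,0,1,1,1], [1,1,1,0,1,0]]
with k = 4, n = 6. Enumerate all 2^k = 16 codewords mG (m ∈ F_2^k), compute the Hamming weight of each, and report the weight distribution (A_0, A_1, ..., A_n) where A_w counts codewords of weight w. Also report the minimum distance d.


Weight distribution: A_0 = 1, A_1 = 1, A_2 = 3, A_3 = 6, A_4 = 3, A_5 = 1, A_6 = 1. Minimum distance d = 1.

Enumerate all 2^4 = 16 messages m ∈ F_2^4.
For each, compute codeword c = mG in F_2^6, then tally its weight.
  m = 0000 → c = 000000, weight = 0.
  m = 1000 → c = 011011, weight = 4.
  m = 0100 → c = 111000, weight = 3.
  m = 1100 → c = 100011, weight = 3.
  m = 0010 → c = 000111, weight = 3.
  m = 1010 → c = 011100, weight = 3.
  m = 0110 → c = 111111, weight = 6.
  m = 1110 → c = 100100, weight = 2.
  m = 0001 → c = 111010, weight = 4.
  m = 1001 → c = 100001, weight = 2.
  m = 0101 → c = 000010, weight = 1.
  m = 1101 → c = 011001, weight = 3.
  m = 0011 → c = 111101, weight = 5.
  m = 1011 → c = 100110, weight = 3.
  m = 0111 → c = 000101, weight = 2.
  m = 1111 → c = 011110, weight = 4.
Tally weights:
  weight 0: 1 codewords.
  weight 1: 1 codewords.
  weight 2: 3 codewords.
  weight 3: 6 codewords.
  weight 4: 3 codewords.
  weight 5: 1 codewords.
  weight 6: 1 codewords.
Minimum distance d = smallest w > 0 with A_w > 0 = 1.
Sanity: Σ A_w = 16 = 2^4 = 16 ✓.


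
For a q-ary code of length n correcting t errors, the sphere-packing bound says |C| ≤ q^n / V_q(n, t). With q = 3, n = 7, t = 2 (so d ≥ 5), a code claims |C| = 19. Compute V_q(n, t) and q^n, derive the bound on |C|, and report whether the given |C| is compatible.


V_q(n, t) = 99, q^n = 2187, Hamming bound = 22, |C| = 19 ≤ bound (satisfied).

Step 1: Compute V_q(n, t) = Σ_{j=0}^2 C(n, j) (q−1)^j.
  j = 0: C(7,0)·(2)^0 = 1·1 = 1.
  j = 1: C(7,1)·(2)^1 = 7·2 = 14.
  j = 2: C(7,2)·(2)^2 = 21·4 = 84.
  V_q(n, t) = 1 + 14 + 84 = 99.
Step 2: q^n = 3^7 = 2187.
Step 3: Hamming bound ⌊q^n / V_q(n,t)⌋ = ⌊2187/99⌋ = 22.
Step 4: Compare |C| = 19 to 22: satisfied.
The claimed |C| lies below the Hamming bound.


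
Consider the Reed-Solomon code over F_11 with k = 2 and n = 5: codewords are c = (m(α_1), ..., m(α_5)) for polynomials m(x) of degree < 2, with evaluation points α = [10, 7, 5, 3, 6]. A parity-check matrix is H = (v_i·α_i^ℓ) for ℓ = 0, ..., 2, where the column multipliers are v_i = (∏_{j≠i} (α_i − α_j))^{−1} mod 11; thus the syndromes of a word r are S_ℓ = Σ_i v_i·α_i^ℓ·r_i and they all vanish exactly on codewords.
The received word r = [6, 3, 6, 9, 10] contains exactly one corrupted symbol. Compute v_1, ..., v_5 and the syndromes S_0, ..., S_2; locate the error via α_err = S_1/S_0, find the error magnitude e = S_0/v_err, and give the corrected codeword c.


S = (1, 10, 1), error at position 1, error magnitude e = 2, c = [4, 3, 6, 9, 10].

Step 1: column multipliers v_i = (∏_{j≠i}(α_i − α_j))^{−1} mod 11.
  i = 1 (α = 10): (10−7)(10−5)(10−3)(10−6) = 3·5·7·4 = 420 ≡ 2, so v_1 = 2^{−1} = 6 (mod 11).
  i = 2 (α = 7): (7−10)(7−5)(7−3)(7−6) = (−3)·2·4·1 = −24 ≡ 9, so v_2 = 9^{−1} = 5 (mod 11).
  i = 3 (α = 5): (5−10)(5−7)(5−3)(5−6) = (−5)·(−2)·2·(−1) = −20 ≡ 2, so v_3 = 2^{−1} = 6 (mod 11).
  i = 4 (α = 3): (3−10)(3−7)(3−5)(3−6) = (−7)·(−4)·(−2)·(−3) = 168 ≡ 3, so v_4 = 3^{−1} = 4 (mod 11).
  i = 5 (α = 6): (6−10)(6−7)(6−5)(6−3) = (−4)·(−1)·1·3 = 12 ≡ 1, so v_5 = 1^{−1} = 1 (mod 11).
  v = [6, 5, 6, 4, 1].
Step 2: syndromes of r = [6, 3, 6, 9, 10] (all sums mod 11).
  S_0 = Σ v_i r_i = 6·6 + 5·3 + 6·6 + 4·9 + 1·10 = 133 ≡ 1.
  S_1 = Σ v_i α_i r_i = 6·10·6 + 5·7·3 + 6·5·6 + 4·3·9 + 1·6·10 = 813 ≡ 10.
  α_i^2 mod 11 = [1, 5, 3, 9, 3].
  S_2 = Σ v_i α_i^2 r_i = 6·1·6 + 5·5·3 + 6·3·6 + 4·9·9 + 1·3·10 = 573 ≡ 1.
  S = (1, 10, 1) ≠ 0, so r is not a codeword (an error is present).
Step 3: locate the error. For a single error e at position i, S_ℓ = v_i·e·α_i^ℓ, so α_err = S_1/S_0.
  S_0^{−1} = 1^{−1} = 1 (mod 11), so α_err = 10·1 = 10 ≡ 10 = α_1. Error position i = 1.
  Consistency check: S_2/S_1 = 1·10 = 10 ≡ 10 = α_err ✓ (single-error assumption holds).
Step 4: error magnitude e = S_0/v_1 = S_0·∏_{j≠1}(α_1 − α_j) = 1·2 = 2 ≡ 2 (mod 11).
Step 5: correct position 1: c_1 = r_1 − e = 6 − 2 ≡ 4 (mod 11). Hence c = [4, 3, 6, 9, 10].
  Check: interpolating c through the α_i gives m(x) = 8 + 4·x (degree < 2) with m(α_i) = c_i for every i, so c is indeed a codeword.


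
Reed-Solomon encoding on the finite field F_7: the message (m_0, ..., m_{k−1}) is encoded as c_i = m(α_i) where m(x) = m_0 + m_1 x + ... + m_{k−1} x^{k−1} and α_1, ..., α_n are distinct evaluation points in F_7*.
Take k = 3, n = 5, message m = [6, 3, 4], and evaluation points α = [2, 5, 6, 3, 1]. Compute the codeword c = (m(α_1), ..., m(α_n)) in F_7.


c = [0, 2, 0, 2, 6]

Message polynomial: m(x) = 6 + 3·x + 4·x^2 (mod 7).
For each evaluation point α_i, compute m(α_i) mod 7:
  α_1 = 2: Horner steps 4 → 4 → 0, so m(2) = 0.
  α_2 = 5: Horner steps 4 → 2 → 2, so m(5) = 2.
  α_3 = 6: Horner steps 4 → 6 → 0, so m(6) = 0.
  α_4 = 3: Horner steps 4 → 1 → 2, so m(3) = 2.
  α_5 = 1: Horner steps 4 → 0 → 6, so m(1) = 6.
Codeword c = [0, 2, 0, 2, 6] ∈ F_7^5.


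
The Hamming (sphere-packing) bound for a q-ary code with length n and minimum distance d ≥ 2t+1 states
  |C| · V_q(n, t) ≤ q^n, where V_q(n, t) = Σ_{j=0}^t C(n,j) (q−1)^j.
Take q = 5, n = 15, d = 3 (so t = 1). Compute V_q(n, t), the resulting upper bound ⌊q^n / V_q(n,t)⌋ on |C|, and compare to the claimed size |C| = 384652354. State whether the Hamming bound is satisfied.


V_q(n, t) = 61, q^n = 30517578125, Hamming bound = 500288165, |C| = 384652354 ≤ bound (satisfied).

Step 1: Compute V_q(n, t) = Σ_{j=0}^1 C(n, j) (q−1)^j.
  j = 0: C(15,0)·(4)^0 = 1·1 = 1.
  j = 1: C(15,1)·(4)^1 = 15·4 = 60.
  V_q(n, t) = 1 + 60 = 61.
Step 2: q^n = 5^15 = 30517578125.
Step 3: Hamming bound ⌊q^n / V_q(n,t)⌋ = ⌊30517578125/61⌋ = 500288165.
Step 4: Compare |C| = 384652354 to 500288165: satisfied.
The claimed |C| lies below the Hamming bound.


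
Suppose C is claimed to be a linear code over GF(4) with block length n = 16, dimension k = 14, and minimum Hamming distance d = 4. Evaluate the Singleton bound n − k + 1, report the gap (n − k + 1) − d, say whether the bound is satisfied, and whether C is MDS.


Singleton RHS = n − k + 1 = 3, slack = -1, bound violated (no such code; not MDS).

Singleton bound: d ≤ n − k + 1.
Here n = 16, k = 14, so n − k + 1 = 3.
Given d = 4, check d ≤ 3: NO.
Slack = (n − k + 1) − d = -1.
The slack is negative: d = 4 exceeds n − k + 1 = 3 by 1, so the Singleton bound is violated and no linear [16, 14, 4]_4 code can exist. In particular it is not MDS (MDS requires d = n − k + 1 exactly).
Description: the claimed parameters are [16, 14, 4]_4; such a code would be impossible (violates the Singleton bound).
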